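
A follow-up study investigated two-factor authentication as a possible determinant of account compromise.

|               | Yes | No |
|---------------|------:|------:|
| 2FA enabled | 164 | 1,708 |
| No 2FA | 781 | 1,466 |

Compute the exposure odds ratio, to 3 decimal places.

0.180

Cells: a = 164, b = 1708, c = 781, d = 1466.
OR = (a·d)/(b·c) = (164 × 1466) / (1708 × 781) = 240424 / 1333948 = 0.18023
Exposure is associated with lower odds of account compromise (OR = 0.18 < 1).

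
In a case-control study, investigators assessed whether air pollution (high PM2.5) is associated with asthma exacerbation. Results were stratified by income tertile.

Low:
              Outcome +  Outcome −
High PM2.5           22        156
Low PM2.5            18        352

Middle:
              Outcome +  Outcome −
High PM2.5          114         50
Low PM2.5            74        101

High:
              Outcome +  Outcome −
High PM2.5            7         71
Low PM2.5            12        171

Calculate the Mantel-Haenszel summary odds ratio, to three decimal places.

2.729

OR_MH = Σ(aᵢdᵢ/nᵢ) / Σ(bᵢcᵢ/nᵢ), where nᵢ is the stratum total.
Stratum 1 (Low): n = 548; a·d/n = 22·352/548 = 14.1314; b·c/n = 156·18/548 = 5.1241
Stratum 2 (Middle): n = 339; a·d/n = 114·101/339 = 33.9646; b·c/n = 50·74/339 = 10.9145
Stratum 3 (High): n = 261; a·d/n = 7·171/261 = 4.5862; b·c/n = 71·12/261 = 3.2644
OR_MH = (14.1314 + 33.9646 + 4.5862) / (5.1241 + 10.9145 + 3.2644) = 52.6822 / 19.3029 = 2.72924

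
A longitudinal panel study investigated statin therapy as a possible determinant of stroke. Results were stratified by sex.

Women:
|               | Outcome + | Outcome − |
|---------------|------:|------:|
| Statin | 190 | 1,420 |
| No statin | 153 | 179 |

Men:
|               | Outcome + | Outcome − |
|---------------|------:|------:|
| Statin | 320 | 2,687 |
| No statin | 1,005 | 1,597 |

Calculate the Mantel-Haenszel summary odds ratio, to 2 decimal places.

OR_MH = Σ(aᵢdᵢ/nᵢ) / Σ(bᵢcᵢ/nᵢ), where nᵢ is the stratum total.
Stratum 1 (Women): n = 1942; a·d/n = 190·179/1942 = 17.5129; b·c/n = 1420·153/1942 = 111.8744
Stratum 2 (Men): n = 5609; a·d/n = 320·1597/5609 = 91.1107; b·c/n = 2687·1005/5609 = 481.4468
OR_MH = (17.5129 + 91.1107) / (111.8744 + 481.4468) = 108.6236 / 593.3211 = 0.18308

0.18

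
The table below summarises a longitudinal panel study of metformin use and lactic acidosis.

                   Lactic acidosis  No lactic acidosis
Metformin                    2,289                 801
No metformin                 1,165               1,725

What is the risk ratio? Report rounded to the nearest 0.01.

1.84

Cells: a = 2289, b = 801, c = 1165, d = 1725.
Risk in exposed = 2289/3090 = 0.74078; risk in unexposed = 1165/2890 = 0.40311.
RR = 0.74078 / 0.40311 = 1.83763
The risk among the exposed is 1.84 times that among the unexposed.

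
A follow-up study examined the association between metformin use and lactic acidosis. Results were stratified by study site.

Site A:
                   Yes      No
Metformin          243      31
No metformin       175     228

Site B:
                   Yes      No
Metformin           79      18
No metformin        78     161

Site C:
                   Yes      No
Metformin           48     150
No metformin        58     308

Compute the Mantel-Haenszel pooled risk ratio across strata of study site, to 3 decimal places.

RR_MH = Σ(aᵢ·n₀ᵢ/nᵢ) / Σ(cᵢ·n₁ᵢ/nᵢ), with n₁ᵢ = aᵢ+bᵢ (exposed), n₀ᵢ = cᵢ+dᵢ (unexposed), nᵢ = n₁ᵢ+n₀ᵢ.
Stratum 1 (Site A): n₁ = 274, n₀ = 403, n = 677; a·n₀/n = 243·403/677 = 144.6514; c·n₁/n = 175·274/677 = 70.8272
Stratum 2 (Site B): n₁ = 97, n₀ = 239, n = 336; a·n₀/n = 79·239/336 = 56.1935; c·n₁/n = 78·97/336 = 22.5179
Stratum 3 (Site C): n₁ = 198, n₀ = 366, n = 564; a·n₀/n = 48·366/564 = 31.1489; c·n₁/n = 58·198/564 = 20.3617
RR_MH = (144.6514 + 56.1935 + 31.1489) / (70.8272 + 22.5179 + 20.3617) = 231.9938 / 113.7067 = 2.04028

2.040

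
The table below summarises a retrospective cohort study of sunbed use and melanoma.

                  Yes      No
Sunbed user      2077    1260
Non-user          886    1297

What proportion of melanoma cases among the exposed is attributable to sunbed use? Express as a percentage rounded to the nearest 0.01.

34.79

Cells: a = 2077, b = 1260, c = 886, d = 1297.
Risk in exposed = 2077/3337 = 0.62242; risk in unexposed = 886/2183 = 0.40586.
RR = 0.62242/0.40586 = 1.53356
AR% = (RR − 1)/RR × 100 = (1.53356 − 1)/1.53356 × 100 = 34.7922%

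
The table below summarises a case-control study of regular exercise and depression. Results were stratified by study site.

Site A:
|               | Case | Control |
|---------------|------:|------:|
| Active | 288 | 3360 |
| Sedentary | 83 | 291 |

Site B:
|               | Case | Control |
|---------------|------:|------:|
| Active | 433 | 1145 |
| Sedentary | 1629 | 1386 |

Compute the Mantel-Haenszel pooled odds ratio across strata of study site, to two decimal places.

0.32

OR_MH = Σ(aᵢdᵢ/nᵢ) / Σ(bᵢcᵢ/nᵢ), where nᵢ is the stratum total.
Stratum 1 (Site A): n = 4022; a·d/n = 288·291/4022 = 20.8374; b·c/n = 3360·83/4022 = 69.3386
Stratum 2 (Site B): n = 4593; a·d/n = 433·1386/4593 = 130.6636; b·c/n = 1145·1629/4593 = 406.0973
OR_MH = (20.8374 + 130.6636) / (69.3386 + 406.0973) = 151.5010 / 475.4360 = 0.31866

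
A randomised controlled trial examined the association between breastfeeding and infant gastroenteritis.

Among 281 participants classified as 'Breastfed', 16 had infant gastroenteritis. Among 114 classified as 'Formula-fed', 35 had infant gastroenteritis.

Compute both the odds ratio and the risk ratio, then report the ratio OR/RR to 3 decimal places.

0.735

From the description: a = 16, b = 265, c = 35, d = 79.
OR = (16·79)/(265·35) = 1264/9275 = 0.13628
Risk in exposed = 16/281 = 0.05694; risk in unexposed = 35/114 = 0.30702; RR = 0.18546
OR/RR = 0.13628 / 0.18546 = 0.73482
The outcome is not rare, so the OR lies further from 1 than the RR.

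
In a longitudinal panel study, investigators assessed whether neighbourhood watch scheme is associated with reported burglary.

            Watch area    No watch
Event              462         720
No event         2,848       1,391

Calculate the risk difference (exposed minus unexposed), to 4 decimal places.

Reading the table with exposure as columns: a = 462 (Watch area, case), b = 2848 (Watch area, non-case), c = 720 (No watch, case), d = 1391.
Risk in exposed = 462/3310 = 0.139577; risk in unexposed = 720/2111 = 0.341071.
Risk difference = 0.139577 − 0.341071 = -0.201494

-0.2015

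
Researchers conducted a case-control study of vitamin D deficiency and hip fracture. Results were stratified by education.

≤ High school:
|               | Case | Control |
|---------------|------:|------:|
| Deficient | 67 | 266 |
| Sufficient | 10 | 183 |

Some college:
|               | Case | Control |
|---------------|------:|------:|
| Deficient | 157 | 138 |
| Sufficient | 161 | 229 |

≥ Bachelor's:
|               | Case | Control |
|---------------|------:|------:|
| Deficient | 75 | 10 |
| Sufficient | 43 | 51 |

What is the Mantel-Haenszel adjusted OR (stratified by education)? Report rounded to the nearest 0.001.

2.436

OR_MH = Σ(aᵢdᵢ/nᵢ) / Σ(bᵢcᵢ/nᵢ), where nᵢ is the stratum total.
Stratum 1 (≤ High school): n = 526; a·d/n = 67·183/526 = 23.3099; b·c/n = 266·10/526 = 5.0570
Stratum 2 (Some college): n = 685; a·d/n = 157·229/685 = 52.4861; b·c/n = 138·161/685 = 32.4350
Stratum 3 (≥ Bachelor's): n = 179; a·d/n = 75·51/179 = 21.3687; b·c/n = 10·43/179 = 2.4022
OR_MH = (23.3099 + 52.4861 + 21.3687) / (5.0570 + 32.4350 + 2.4022) = 97.1647 / 39.8943 = 2.43555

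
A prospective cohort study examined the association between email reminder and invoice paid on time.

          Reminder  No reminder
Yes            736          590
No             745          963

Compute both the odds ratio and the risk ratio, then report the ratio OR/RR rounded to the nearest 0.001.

Reading the table with exposure as columns: a = 736 (Reminder, case), b = 745 (Reminder, non-case), c = 590 (No reminder, case), d = 963.
OR = (736·963)/(745·590) = 708768/439550 = 1.61249
Risk in exposed = 736/1481 = 0.49696; risk in unexposed = 590/1553 = 0.37991; RR = 1.30810
OR/RR = 1.61249 / 1.30810 = 1.23269
The outcome is not rare, so the OR lies further from 1 than the RR.

1.233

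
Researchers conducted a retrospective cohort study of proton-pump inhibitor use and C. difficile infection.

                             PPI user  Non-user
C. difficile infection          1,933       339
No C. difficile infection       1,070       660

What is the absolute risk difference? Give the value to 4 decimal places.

Reading the table with exposure as columns: a = 1933 (PPI user, case), b = 1070 (PPI user, non-case), c = 339 (Non-user, case), d = 660.
Risk in exposed = 1933/3003 = 0.643690; risk in unexposed = 339/999 = 0.339339.
Risk difference = 0.643690 − 0.339339 = 0.304350

0.3044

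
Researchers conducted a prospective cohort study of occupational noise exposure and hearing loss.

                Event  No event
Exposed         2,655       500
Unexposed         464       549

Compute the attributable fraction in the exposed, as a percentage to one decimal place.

Cells: a = 2655, b = 500, c = 464, d = 549.
Risk in exposed = 2655/3155 = 0.84152; risk in unexposed = 464/1013 = 0.45805.
RR = 0.84152/0.45805 = 1.83720
AR% = (RR − 1)/RR × 100 = (1.83720 − 1)/1.83720 × 100 = 45.5694%

45.6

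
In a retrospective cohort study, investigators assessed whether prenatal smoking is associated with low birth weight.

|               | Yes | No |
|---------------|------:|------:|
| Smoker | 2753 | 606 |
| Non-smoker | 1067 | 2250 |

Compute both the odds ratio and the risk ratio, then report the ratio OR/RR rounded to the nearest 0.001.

3.760

Cells: a = 2753, b = 606, c = 1067, d = 2250.
OR = (2753·2250)/(606·1067) = 6194250/646602 = 9.57970
Risk in exposed = 2753/3359 = 0.81959; risk in unexposed = 1067/3317 = 0.32168; RR = 2.54787
OR/RR = 9.57970 / 2.54787 = 3.75988
The outcome is not rare, so the OR lies further from 1 than the RR.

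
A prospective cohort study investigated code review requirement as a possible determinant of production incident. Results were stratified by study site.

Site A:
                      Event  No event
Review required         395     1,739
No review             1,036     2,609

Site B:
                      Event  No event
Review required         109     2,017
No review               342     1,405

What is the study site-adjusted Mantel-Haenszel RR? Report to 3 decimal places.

0.523

RR_MH = Σ(aᵢ·n₀ᵢ/nᵢ) / Σ(cᵢ·n₁ᵢ/nᵢ), with n₁ᵢ = aᵢ+bᵢ (exposed), n₀ᵢ = cᵢ+dᵢ (unexposed), nᵢ = n₁ᵢ+n₀ᵢ.
Stratum 1 (Site A): n₁ = 2134, n₀ = 3645, n = 5779; a·n₀/n = 395·3645/5779 = 249.1391; c·n₁/n = 1036·2134/5779 = 382.5617
Stratum 2 (Site B): n₁ = 2126, n₀ = 1747, n = 3873; a·n₀/n = 109·1747/3873 = 49.1668; c·n₁/n = 342·2126/3873 = 187.7335
RR_MH = (249.1391 + 49.1668) / (382.5617 + 187.7335) = 298.3059 / 570.2952 = 0.52307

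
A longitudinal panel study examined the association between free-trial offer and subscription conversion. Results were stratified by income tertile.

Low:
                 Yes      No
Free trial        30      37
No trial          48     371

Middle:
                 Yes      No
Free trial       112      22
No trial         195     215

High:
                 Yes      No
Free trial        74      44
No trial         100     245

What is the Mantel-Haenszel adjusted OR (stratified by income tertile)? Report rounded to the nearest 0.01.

OR_MH = Σ(aᵢdᵢ/nᵢ) / Σ(bᵢcᵢ/nᵢ), where nᵢ is the stratum total.
Stratum 1 (Low): n = 486; a·d/n = 30·371/486 = 22.9012; b·c/n = 37·48/486 = 3.6543
Stratum 2 (Middle): n = 544; a·d/n = 112·215/544 = 44.2647; b·c/n = 22·195/544 = 7.8860
Stratum 3 (High): n = 463; a·d/n = 74·245/463 = 39.1577; b·c/n = 44·100/463 = 9.5032
OR_MH = (22.9012 + 44.2647 + 39.1577) / (3.6543 + 7.8860 + 9.5032) = 106.3236 / 21.0436 = 5.05254

5.05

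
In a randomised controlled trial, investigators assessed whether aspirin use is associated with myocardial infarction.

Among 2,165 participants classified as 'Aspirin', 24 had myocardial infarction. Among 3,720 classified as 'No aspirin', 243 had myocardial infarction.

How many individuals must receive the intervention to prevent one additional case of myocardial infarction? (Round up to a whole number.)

Risk in treated group = 24/2165 = 0.01109; risk in control = 243/3720 = 0.06532.
Absolute risk reduction = 0.06532 − 0.01109 = 0.05424
NNT = 1 / ARR = 1 / 0.05424 = 18.438 → round up → 19

19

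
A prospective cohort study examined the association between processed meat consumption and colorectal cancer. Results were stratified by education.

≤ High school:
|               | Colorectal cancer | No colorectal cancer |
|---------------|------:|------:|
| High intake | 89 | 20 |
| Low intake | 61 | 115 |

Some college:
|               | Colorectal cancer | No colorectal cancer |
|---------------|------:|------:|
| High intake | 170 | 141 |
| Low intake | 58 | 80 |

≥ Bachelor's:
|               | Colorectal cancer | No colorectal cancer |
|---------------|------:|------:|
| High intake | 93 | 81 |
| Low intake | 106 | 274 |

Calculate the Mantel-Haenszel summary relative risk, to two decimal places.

RR_MH = Σ(aᵢ·n₀ᵢ/nᵢ) / Σ(cᵢ·n₁ᵢ/nᵢ), with n₁ᵢ = aᵢ+bᵢ (exposed), n₀ᵢ = cᵢ+dᵢ (unexposed), nᵢ = n₁ᵢ+n₀ᵢ.
Stratum 1 (≤ High school): n₁ = 109, n₀ = 176, n = 285; a·n₀/n = 89·176/285 = 54.9614; c·n₁/n = 61·109/285 = 23.3298
Stratum 2 (Some college): n₁ = 311, n₀ = 138, n = 449; a·n₀/n = 170·138/449 = 52.2494; c·n₁/n = 58·311/449 = 40.1737
Stratum 3 (≥ Bachelor's): n₁ = 174, n₀ = 380, n = 554; a·n₀/n = 93·380/554 = 63.7906; c·n₁/n = 106·174/554 = 33.2924
RR_MH = (54.9614 + 52.2494 + 63.7906) / (23.3298 + 40.1737 + 33.2924) = 171.0015 / 96.7960 = 1.76662

1.77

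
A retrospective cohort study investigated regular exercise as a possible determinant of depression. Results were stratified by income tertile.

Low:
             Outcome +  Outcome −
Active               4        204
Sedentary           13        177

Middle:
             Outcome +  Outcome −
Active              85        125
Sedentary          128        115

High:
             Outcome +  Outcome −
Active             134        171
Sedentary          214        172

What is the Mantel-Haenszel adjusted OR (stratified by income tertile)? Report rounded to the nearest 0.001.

0.597

OR_MH = Σ(aᵢdᵢ/nᵢ) / Σ(bᵢcᵢ/nᵢ), where nᵢ is the stratum total.
Stratum 1 (Low): n = 398; a·d/n = 4·177/398 = 1.7789; b·c/n = 204·13/398 = 6.6633
Stratum 2 (Middle): n = 453; a·d/n = 85·115/453 = 21.5784; b·c/n = 125·128/453 = 35.3201
Stratum 3 (High): n = 691; a·d/n = 134·172/691 = 33.3546; b·c/n = 171·214/691 = 52.9580
OR_MH = (1.7789 + 21.5784 + 33.3546) / (6.6633 + 35.3201 + 52.9580) = 56.7118 / 94.9414 = 0.59733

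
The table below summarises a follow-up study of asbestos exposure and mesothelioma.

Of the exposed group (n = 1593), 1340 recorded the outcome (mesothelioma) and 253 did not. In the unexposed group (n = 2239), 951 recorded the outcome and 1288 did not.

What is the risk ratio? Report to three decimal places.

From the description: a = 1340, b = 253, c = 951, d = 1288.
Risk in exposed = 1340/1593 = 0.84118; risk in unexposed = 951/2239 = 0.42474.
RR = 0.84118 / 0.42474 = 1.98044
The risk among the exposed is 1.98 times that among the unexposed.

1.980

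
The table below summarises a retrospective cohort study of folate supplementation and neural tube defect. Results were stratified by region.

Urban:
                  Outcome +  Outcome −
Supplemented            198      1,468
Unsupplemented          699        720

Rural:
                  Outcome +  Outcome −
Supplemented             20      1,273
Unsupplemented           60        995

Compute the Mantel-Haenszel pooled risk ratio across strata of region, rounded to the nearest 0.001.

0.244

RR_MH = Σ(aᵢ·n₀ᵢ/nᵢ) / Σ(cᵢ·n₁ᵢ/nᵢ), with n₁ᵢ = aᵢ+bᵢ (exposed), n₀ᵢ = cᵢ+dᵢ (unexposed), nᵢ = n₁ᵢ+n₀ᵢ.
Stratum 1 (Urban): n₁ = 1666, n₀ = 1419, n = 3085; a·n₀/n = 198·1419/3085 = 91.0736; c·n₁/n = 699·1666/3085 = 377.4827
Stratum 2 (Rural): n₁ = 1293, n₀ = 1055, n = 2348; a·n₀/n = 20·1055/2348 = 8.9864; c·n₁/n = 60·1293/2348 = 33.0409
RR_MH = (91.0736 + 8.9864) / (377.4827 + 33.0409) = 100.0600 / 410.5235 = 0.24374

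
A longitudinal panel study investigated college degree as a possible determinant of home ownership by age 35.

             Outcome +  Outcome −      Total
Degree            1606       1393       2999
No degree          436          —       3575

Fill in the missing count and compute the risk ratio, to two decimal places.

The missing cell is in the unexposed row: 3575 − 436 = 3139.
So a = 1606, b = 1393, c = 436, d = 3139.
RR = [a/(a+b)] / [c/(c+d)] = (1606/2999) / (436/3575) = 0.53551/0.12196 = 4.39095

4.39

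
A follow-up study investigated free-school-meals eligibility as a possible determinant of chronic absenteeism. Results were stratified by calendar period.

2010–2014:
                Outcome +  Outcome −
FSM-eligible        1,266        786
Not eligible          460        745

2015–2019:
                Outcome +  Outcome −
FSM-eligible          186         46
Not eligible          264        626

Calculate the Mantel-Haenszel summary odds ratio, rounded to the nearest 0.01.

3.23

OR_MH = Σ(aᵢdᵢ/nᵢ) / Σ(bᵢcᵢ/nᵢ), where nᵢ is the stratum total.
Stratum 1 (2010–2014): n = 3257; a·d/n = 1266·745/3257 = 289.5824; b·c/n = 786·460/3257 = 111.0101
Stratum 2 (2015–2019): n = 1122; a·d/n = 186·626/1122 = 103.7754; b·c/n = 46·264/1122 = 10.8235
OR_MH = (289.5824 + 103.7754) / (111.0101 + 10.8235) = 393.3578 / 121.8337 = 3.22865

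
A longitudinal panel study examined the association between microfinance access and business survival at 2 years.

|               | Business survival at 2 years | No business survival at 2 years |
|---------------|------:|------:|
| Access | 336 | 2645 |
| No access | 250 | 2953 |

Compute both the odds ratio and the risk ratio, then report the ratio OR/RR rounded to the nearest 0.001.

Cells: a = 336, b = 2645, c = 250, d = 2953.
OR = (336·2953)/(2645·250) = 992208/661250 = 1.50050
Risk in exposed = 336/2981 = 0.11271; risk in unexposed = 250/3203 = 0.07805; RR = 1.44409
OR/RR = 1.50050 / 1.44409 = 1.03907
The outcome is not rare, so the OR lies further from 1 than the RR.

1.039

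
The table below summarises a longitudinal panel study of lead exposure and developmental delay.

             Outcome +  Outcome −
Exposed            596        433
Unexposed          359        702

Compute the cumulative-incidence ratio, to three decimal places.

1.712

Cells: a = 596, b = 433, c = 359, d = 702.
Risk in exposed = 596/1029 = 0.57920; risk in unexposed = 359/1061 = 0.33836.
RR = 0.57920 / 0.33836 = 1.71180
The risk among the exposed is 1.71 times that among the unexposed.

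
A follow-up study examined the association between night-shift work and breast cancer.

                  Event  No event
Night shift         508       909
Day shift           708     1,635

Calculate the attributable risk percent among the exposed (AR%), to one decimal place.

15.7

Cells: a = 508, b = 909, c = 708, d = 1635.
Risk in exposed = 508/1417 = 0.35850; risk in unexposed = 708/2343 = 0.30218.
RR = 0.35850/0.30218 = 1.18640
AR% = (RR − 1)/RR × 100 = (1.18640 − 1)/1.18640 × 100 = 15.7117%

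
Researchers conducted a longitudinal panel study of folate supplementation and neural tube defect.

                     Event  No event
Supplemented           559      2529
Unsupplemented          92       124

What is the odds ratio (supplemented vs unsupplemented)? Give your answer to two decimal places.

0.30

Cells: a = 559, b = 2529, c = 92, d = 124.
OR = (a·d)/(b·c) = (559 × 124) / (2529 × 92) = 69316 / 232668 = 0.29792
Exposure is associated with lower odds of neural tube defect (OR = 0.30 < 1).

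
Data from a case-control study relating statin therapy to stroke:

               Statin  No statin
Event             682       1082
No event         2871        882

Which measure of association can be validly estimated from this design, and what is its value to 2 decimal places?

Reading the table with exposure as columns: a = 682 (Statin, case), b = 2871 (Statin, non-case), c = 1082 (No statin, case), d = 882.
This is a case-control study: participants were sampled on outcome status, so risks in the source population cannot be estimated directly — relative risk is not valid here. The odds ratio is the appropriate measure.
OR = (a·d)/(b·c) = (682 × 882) / (2871 × 1082) = 601524 / 3106422 = 0.19364

0.19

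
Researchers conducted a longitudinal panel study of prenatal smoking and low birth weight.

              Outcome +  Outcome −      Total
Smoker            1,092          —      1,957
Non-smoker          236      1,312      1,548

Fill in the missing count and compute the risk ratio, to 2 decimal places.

The missing cell is in the exposed row: 1957 − 1092 = 865.
So a = 1092, b = 865, c = 236, d = 1312.
RR = [a/(a+b)] / [c/(c+d)] = (1092/1957) / (236/1548) = 0.55800/0.15245 = 3.66008

3.66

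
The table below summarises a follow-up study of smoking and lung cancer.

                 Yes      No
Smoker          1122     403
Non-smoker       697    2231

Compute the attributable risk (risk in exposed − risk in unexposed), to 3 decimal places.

0.498

Cells: a = 1122, b = 403, c = 697, d = 2231.
Risk in exposed = 1122/1525 = 0.735738; risk in unexposed = 697/2928 = 0.238046.
Risk difference = 0.735738 − 0.238046 = 0.497691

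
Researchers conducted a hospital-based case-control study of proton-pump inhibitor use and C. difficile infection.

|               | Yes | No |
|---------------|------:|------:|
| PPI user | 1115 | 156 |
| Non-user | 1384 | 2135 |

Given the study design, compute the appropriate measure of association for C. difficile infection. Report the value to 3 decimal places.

11.026

Cells: a = 1115, b = 156, c = 1384, d = 2135.
This is a hospital-based case-control study: participants were sampled on outcome status, so risks in the source population cannot be estimated directly — relative risk is not valid here. The odds ratio is the appropriate measure.
OR = (a·d)/(b·c) = (1115 × 2135) / (156 × 1384) = 2380525 / 215904 = 11.02585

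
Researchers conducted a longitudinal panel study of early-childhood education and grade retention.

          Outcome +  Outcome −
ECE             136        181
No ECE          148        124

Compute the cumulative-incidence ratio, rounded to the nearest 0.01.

0.79

Cells: a = 136, b = 181, c = 148, d = 124.
Risk in exposed = 136/317 = 0.42902; risk in unexposed = 148/272 = 0.54412.
RR = 0.42902 / 0.54412 = 0.78847
The risk is 21% lower among the exposed than among the unexposed.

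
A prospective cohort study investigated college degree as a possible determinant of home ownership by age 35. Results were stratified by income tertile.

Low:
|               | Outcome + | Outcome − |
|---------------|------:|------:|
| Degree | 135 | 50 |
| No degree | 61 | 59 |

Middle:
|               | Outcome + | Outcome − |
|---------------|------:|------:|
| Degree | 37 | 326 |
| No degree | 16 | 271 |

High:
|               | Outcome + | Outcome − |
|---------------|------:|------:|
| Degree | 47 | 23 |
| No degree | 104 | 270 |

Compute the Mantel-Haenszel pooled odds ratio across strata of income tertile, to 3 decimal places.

2.995

OR_MH = Σ(aᵢdᵢ/nᵢ) / Σ(bᵢcᵢ/nᵢ), where nᵢ is the stratum total.
Stratum 1 (Low): n = 305; a·d/n = 135·59/305 = 26.1148; b·c/n = 50·61/305 = 10.0000
Stratum 2 (Middle): n = 650; a·d/n = 37·271/650 = 15.4262; b·c/n = 326·16/650 = 8.0246
Stratum 3 (High): n = 444; a·d/n = 47·270/444 = 28.5811; b·c/n = 23·104/444 = 5.3874
OR_MH = (26.1148 + 15.4262 + 28.5811) / (10.0000 + 8.0246 + 5.3874) = 70.1220 / 23.4120 = 2.99513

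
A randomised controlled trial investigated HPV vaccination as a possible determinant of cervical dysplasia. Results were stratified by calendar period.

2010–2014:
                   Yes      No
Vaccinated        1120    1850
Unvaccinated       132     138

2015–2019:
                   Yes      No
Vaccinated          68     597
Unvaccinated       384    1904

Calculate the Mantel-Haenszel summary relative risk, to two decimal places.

RR_MH = Σ(aᵢ·n₀ᵢ/nᵢ) / Σ(cᵢ·n₁ᵢ/nᵢ), with n₁ᵢ = aᵢ+bᵢ (exposed), n₀ᵢ = cᵢ+dᵢ (unexposed), nᵢ = n₁ᵢ+n₀ᵢ.
Stratum 1 (2010–2014): n₁ = 2970, n₀ = 270, n = 3240; a·n₀/n = 1120·270/3240 = 93.3333; c·n₁/n = 132·2970/3240 = 121.0000
Stratum 2 (2015–2019): n₁ = 665, n₀ = 2288, n = 2953; a·n₀/n = 68·2288/2953 = 52.6868; c·n₁/n = 384·665/2953 = 86.4748
RR_MH = (93.3333 + 52.6868) / (121.0000 + 86.4748) = 146.0201 / 207.4748 = 0.70380

0.70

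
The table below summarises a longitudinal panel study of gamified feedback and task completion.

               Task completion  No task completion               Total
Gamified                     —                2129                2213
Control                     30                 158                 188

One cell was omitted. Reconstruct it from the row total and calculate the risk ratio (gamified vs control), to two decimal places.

The missing cell is in the exposed row: 2213 − 2129 = 84.
So a = 84, b = 2129, c = 30, d = 158.
RR = [a/(a+b)] / [c/(c+d)] = (84/2213) / (30/188) = 0.03796/0.15957 = 0.23787

0.24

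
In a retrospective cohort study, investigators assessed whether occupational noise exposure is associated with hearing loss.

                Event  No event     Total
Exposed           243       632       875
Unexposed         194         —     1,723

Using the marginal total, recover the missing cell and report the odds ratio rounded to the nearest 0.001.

The missing cell is in the unexposed row: 1723 − 194 = 1529.
So a = 243, b = 632, c = 194, d = 1529.
OR = (a·d)/(b·c) = (243 × 1529) / (632 × 194) = 371547 / 122608 = 3.03037

3.030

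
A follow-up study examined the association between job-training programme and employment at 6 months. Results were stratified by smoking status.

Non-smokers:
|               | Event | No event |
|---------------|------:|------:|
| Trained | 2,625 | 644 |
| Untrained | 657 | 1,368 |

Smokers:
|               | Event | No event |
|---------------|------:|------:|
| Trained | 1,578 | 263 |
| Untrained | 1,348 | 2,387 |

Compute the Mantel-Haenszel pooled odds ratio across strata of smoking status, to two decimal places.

OR_MH = Σ(aᵢdᵢ/nᵢ) / Σ(bᵢcᵢ/nᵢ), where nᵢ is the stratum total.
Stratum 1 (Non-smokers): n = 5294; a·d/n = 2625·1368/5294 = 678.3151; b·c/n = 644·657/5294 = 79.9222
Stratum 2 (Smokers): n = 5576; a·d/n = 1578·2387/5576 = 675.5176; b·c/n = 263·1348/5576 = 63.5803
OR_MH = (678.3151 + 675.5176) / (79.9222 + 63.5803) = 1353.8326 / 143.5025 = 9.43421

9.43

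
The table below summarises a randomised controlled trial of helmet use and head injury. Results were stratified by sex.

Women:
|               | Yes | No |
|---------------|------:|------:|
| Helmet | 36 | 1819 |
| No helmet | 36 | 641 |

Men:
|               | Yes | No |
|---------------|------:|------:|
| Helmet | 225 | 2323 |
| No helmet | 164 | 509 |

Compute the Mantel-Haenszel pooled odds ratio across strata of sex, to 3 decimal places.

0.310

OR_MH = Σ(aᵢdᵢ/nᵢ) / Σ(bᵢcᵢ/nᵢ), where nᵢ is the stratum total.
Stratum 1 (Women): n = 2532; a·d/n = 36·641/2532 = 9.1137; b·c/n = 1819·36/2532 = 25.8626
Stratum 2 (Men): n = 3221; a·d/n = 225·509/3221 = 35.5557; b·c/n = 2323·164/3221 = 118.2776
OR_MH = (9.1137 + 35.5557) / (25.8626 + 118.2776) = 44.6695 / 144.1401 = 0.30990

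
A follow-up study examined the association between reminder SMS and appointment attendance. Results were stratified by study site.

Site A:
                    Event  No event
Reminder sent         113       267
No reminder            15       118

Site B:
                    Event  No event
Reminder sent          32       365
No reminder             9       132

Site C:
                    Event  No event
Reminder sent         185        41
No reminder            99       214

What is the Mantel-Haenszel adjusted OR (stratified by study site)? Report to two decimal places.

5.00

OR_MH = Σ(aᵢdᵢ/nᵢ) / Σ(bᵢcᵢ/nᵢ), where nᵢ is the stratum total.
Stratum 1 (Site A): n = 513; a·d/n = 113·118/513 = 25.9922; b·c/n = 267·15/513 = 7.8070
Stratum 2 (Site B): n = 538; a·d/n = 32·132/538 = 7.8513; b·c/n = 365·9/538 = 6.1059
Stratum 3 (Site C): n = 539; a·d/n = 185·214/539 = 73.4508; b·c/n = 41·99/539 = 7.5306
OR_MH = (25.9922 + 7.8513 + 73.4508) / (7.8070 + 6.1059 + 7.5306) = 107.2943 / 21.4436 = 5.00357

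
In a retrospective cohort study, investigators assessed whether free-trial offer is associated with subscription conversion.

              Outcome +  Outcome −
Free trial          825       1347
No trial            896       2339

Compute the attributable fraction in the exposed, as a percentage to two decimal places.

Cells: a = 825, b = 1347, c = 896, d = 2339.
Risk in exposed = 825/2172 = 0.37983; risk in unexposed = 896/3235 = 0.27697.
RR = 0.37983/0.27697 = 1.37139
AR% = (RR − 1)/RR × 100 = (1.37139 − 1)/1.37139 × 100 = 27.0812%

27.08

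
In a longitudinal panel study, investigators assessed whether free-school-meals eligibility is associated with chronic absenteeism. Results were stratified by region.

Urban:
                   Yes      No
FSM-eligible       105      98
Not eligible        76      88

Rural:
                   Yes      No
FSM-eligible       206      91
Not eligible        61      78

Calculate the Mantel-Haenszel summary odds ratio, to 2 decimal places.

1.88

OR_MH = Σ(aᵢdᵢ/nᵢ) / Σ(bᵢcᵢ/nᵢ), where nᵢ is the stratum total.
Stratum 1 (Urban): n = 367; a·d/n = 105·88/367 = 25.1771; b·c/n = 98·76/367 = 20.2943
Stratum 2 (Rural): n = 436; a·d/n = 206·78/436 = 36.8532; b·c/n = 91·61/436 = 12.7317
OR_MH = (25.1771 + 36.8532) / (20.2943 + 12.7317) = 62.0303 / 33.0259 = 1.87823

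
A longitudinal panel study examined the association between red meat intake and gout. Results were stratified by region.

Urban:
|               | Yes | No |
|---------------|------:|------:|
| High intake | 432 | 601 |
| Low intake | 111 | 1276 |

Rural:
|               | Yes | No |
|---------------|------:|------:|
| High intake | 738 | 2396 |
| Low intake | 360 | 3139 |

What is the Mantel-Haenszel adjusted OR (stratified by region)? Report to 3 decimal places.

OR_MH = Σ(aᵢdᵢ/nᵢ) / Σ(bᵢcᵢ/nᵢ), where nᵢ is the stratum total.
Stratum 1 (Urban): n = 2420; a·d/n = 432·1276/2420 = 227.7818; b·c/n = 601·111/2420 = 27.5665
Stratum 2 (Rural): n = 6633; a·d/n = 738·3139/6633 = 349.2510; b·c/n = 2396·360/6633 = 130.0407
OR_MH = (227.7818 + 349.2510) / (27.5665 + 130.0407) = 577.0328 / 157.6072 = 3.66121

3.661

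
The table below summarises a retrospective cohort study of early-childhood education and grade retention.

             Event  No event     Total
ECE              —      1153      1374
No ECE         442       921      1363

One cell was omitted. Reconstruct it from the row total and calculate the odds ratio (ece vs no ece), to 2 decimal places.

0.40

The missing cell is in the exposed row: 1374 − 1153 = 221.
So a = 221, b = 1153, c = 442, d = 921.
OR = (a·d)/(b·c) = (221 × 921) / (1153 × 442) = 203541 / 509626 = 0.39939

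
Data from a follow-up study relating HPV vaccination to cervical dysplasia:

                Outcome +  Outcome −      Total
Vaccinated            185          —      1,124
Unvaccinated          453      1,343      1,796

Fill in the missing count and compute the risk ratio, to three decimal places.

0.653

The missing cell is in the exposed row: 1124 − 185 = 939.
So a = 185, b = 939, c = 453, d = 1343.
RR = [a/(a+b)] / [c/(c+d)] = (185/1124) / (453/1796) = 0.16459/0.25223 = 0.65255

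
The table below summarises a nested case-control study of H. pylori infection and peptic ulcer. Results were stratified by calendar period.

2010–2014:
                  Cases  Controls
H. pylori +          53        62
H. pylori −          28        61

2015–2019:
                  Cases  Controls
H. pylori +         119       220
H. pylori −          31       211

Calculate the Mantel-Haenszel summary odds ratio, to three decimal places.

OR_MH = Σ(aᵢdᵢ/nᵢ) / Σ(bᵢcᵢ/nᵢ), where nᵢ is the stratum total.
Stratum 1 (2010–2014): n = 204; a·d/n = 53·61/204 = 15.8480; b·c/n = 62·28/204 = 8.5098
Stratum 2 (2015–2019): n = 581; a·d/n = 119·211/581 = 43.2169; b·c/n = 220·31/581 = 11.7384
OR_MH = (15.8480 + 43.2169) / (8.5098 + 11.7384) = 59.0649 / 20.2482 = 2.91705

2.917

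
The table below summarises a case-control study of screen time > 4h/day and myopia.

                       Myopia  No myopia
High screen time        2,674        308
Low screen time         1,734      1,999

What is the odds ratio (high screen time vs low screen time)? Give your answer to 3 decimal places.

Cells: a = 2674, b = 308, c = 1734, d = 1999.
OR = (a·d)/(b·c) = (2674 × 1999) / (308 × 1734) = 5345326 / 534072 = 10.00862
The odds of myopia are about 10.01 times as high in the high screen time group.

10.009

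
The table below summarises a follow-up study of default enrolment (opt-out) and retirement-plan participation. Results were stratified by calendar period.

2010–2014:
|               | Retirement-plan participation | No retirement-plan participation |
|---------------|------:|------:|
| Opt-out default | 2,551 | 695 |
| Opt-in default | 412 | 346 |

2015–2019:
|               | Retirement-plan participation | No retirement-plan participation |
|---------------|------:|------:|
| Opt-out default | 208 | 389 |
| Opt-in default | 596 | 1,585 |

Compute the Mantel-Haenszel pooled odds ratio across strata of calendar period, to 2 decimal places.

2.19

OR_MH = Σ(aᵢdᵢ/nᵢ) / Σ(bᵢcᵢ/nᵢ), where nᵢ is the stratum total.
Stratum 1 (2010–2014): n = 4004; a·d/n = 2551·346/4004 = 220.4411; b·c/n = 695·412/4004 = 71.5135
Stratum 2 (2015–2019): n = 2778; a·d/n = 208·1585/2778 = 118.6753; b·c/n = 389·596/2778 = 83.4572
OR_MH = (220.4411 + 118.6753) / (71.5135 + 83.4572) = 339.1164 / 154.9706 = 2.18826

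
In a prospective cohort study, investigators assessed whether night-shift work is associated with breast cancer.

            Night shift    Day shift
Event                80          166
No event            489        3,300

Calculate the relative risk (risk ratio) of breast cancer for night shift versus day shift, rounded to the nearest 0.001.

Reading the table with exposure as columns: a = 80 (Night shift, case), b = 489 (Night shift, non-case), c = 166 (Day shift, case), d = 3300.
Risk in exposed = 80/569 = 0.14060; risk in unexposed = 166/3466 = 0.04789.
RR = 0.14060 / 0.04789 = 2.93561
The risk among the exposed is 2.94 times that among the unexposed.

2.936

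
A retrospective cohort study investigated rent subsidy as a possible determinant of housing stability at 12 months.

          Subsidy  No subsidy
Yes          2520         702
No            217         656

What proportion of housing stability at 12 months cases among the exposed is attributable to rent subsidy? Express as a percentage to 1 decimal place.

Reading the table with exposure as columns: a = 2520 (Subsidy, case), b = 217 (Subsidy, non-case), c = 702 (No subsidy, case), d = 656.
Risk in exposed = 2520/2737 = 0.92072; risk in unexposed = 702/1358 = 0.51694.
RR = 0.92072/0.51694 = 1.78110
AR% = (RR − 1)/RR × 100 = (1.78110 − 1)/1.78110 × 100 = 43.8549%

43.9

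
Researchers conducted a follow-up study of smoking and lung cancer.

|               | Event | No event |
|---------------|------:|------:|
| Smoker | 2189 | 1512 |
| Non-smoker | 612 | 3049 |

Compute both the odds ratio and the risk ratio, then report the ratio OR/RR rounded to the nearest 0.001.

2.039

Cells: a = 2189, b = 1512, c = 612, d = 3049.
OR = (2189·3049)/(1512·612) = 6674261/925344 = 7.21273
Risk in exposed = 2189/3701 = 0.59146; risk in unexposed = 612/3661 = 0.16717; RR = 3.53814
OR/RR = 7.21273 / 3.53814 = 2.03857
The outcome is not rare, so the OR lies further from 1 than the RR.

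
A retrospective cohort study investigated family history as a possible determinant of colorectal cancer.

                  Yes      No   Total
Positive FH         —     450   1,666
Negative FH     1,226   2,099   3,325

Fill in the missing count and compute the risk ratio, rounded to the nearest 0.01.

1.98

The missing cell is in the exposed row: 1666 − 450 = 1216.
So a = 1216, b = 450, c = 1226, d = 2099.
RR = [a/(a+b)] / [c/(c+d)] = (1216/1666) / (1226/3325) = 0.72989/0.36872 = 1.97952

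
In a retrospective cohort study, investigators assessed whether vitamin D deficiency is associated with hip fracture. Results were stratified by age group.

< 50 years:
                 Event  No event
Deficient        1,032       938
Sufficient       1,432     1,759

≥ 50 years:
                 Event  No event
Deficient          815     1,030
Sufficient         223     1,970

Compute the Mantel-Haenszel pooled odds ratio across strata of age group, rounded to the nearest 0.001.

2.363

OR_MH = Σ(aᵢdᵢ/nᵢ) / Σ(bᵢcᵢ/nᵢ), where nᵢ is the stratum total.
Stratum 1 (< 50 years): n = 5161; a·d/n = 1032·1759/5161 = 351.7318; b·c/n = 938·1432/5161 = 260.2627
Stratum 2 (≥ 50 years): n = 4038; a·d/n = 815·1970/4038 = 397.6102; b·c/n = 1030·223/4038 = 56.8821
OR_MH = (351.7318 + 397.6102) / (260.2627 + 56.8821) = 749.3420 / 317.1449 = 2.36278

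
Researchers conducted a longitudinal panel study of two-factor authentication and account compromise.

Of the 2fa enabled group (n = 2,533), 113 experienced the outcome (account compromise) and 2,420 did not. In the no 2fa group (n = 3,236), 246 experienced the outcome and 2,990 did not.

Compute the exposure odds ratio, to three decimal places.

From the description: a = 113, b = 2420, c = 246, d = 2990.
OR = (a·d)/(b·c) = (113 × 2990) / (2420 × 246) = 337870 / 595320 = 0.56754
Exposure is associated with lower odds of account compromise (OR = 0.57 < 1).

0.568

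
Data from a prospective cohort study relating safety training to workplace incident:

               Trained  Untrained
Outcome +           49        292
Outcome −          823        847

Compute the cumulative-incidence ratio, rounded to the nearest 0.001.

0.219

Reading the table with exposure as columns: a = 49 (Trained, case), b = 823 (Trained, non-case), c = 292 (Untrained, case), d = 847.
Risk in exposed = 49/872 = 0.05619; risk in unexposed = 292/1139 = 0.25637.
RR = 0.05619 / 0.25637 = 0.21919
The risk is 78% lower among the exposed than among the unexposed.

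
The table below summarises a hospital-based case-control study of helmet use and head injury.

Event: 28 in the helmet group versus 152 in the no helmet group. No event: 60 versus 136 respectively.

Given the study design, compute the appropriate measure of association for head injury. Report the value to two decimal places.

0.42

From the description: a = 28, b = 60, c = 152, d = 136.
This is a hospital-based case-control study: participants were sampled on outcome status, so risks in the source population cannot be estimated directly — relative risk is not valid here. The odds ratio is the appropriate measure.
OR = (a·d)/(b·c) = (28 × 136) / (60 × 152) = 3808 / 9120 = 0.41754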